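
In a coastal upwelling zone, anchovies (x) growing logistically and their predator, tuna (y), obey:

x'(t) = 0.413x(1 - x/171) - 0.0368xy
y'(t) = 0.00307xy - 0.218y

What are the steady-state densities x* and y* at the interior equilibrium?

From dy/dt = 0 with y > 0: 0.00307x* = 0.218, so x* = 71.
Substitute into dx/dt = 0: 0.413(1 - 71/171) = 0.0368y*.
The bracket is 0.585, giving y* = 0.241/0.0368 = 6.56.

x* ≈ 71, y* ≈ 6.56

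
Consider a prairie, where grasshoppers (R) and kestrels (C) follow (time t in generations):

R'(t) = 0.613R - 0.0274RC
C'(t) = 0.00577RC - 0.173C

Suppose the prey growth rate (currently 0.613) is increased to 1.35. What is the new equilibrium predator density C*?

C* ≈ 49.3

At the interior fixed point, setting dR/dt = 0 with R > 0 fixes C* = (prey growth rate)/(RC coefficient) — independent of the other coefficients.
With the change, C* = 1.35/0.0274 = 49.3; it rises from 22.4.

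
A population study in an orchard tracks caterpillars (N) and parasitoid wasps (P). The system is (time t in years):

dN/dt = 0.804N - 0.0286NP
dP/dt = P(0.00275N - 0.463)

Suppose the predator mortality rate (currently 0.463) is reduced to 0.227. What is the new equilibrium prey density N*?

At the interior fixed point, setting dP/dt = 0 with P > 0 fixes N* = (predator death rate)/(NP coefficient) — independent of the other coefficients.
With the change, N* = 0.227/0.00275 = 82.5; it falls from 168.

N* ≈ 82.5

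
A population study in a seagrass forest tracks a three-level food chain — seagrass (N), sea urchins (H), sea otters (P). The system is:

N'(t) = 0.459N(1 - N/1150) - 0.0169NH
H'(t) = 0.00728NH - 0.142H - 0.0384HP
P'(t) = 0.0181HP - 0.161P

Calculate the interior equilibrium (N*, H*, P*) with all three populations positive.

N* ≈ 773, H* ≈ 8.9, P* ≈ 143

From dP/dt = 0: 0.0181H* = 0.161, so H* = 8.9.
From dN/dt = 0: 0.459(1 - N*/1150) = 0.0169·8.9, giving N* = 1150·(1 - 0.328) = 773.
From dH/dt = 0: 0.00728·773 - 0.142 = 0.0384P*, so P* = 5.49/0.0384 = 143.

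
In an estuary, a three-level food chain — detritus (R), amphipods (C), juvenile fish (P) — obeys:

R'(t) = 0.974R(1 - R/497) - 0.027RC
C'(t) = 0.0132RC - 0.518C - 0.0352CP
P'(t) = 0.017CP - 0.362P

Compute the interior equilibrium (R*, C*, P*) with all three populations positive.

R* ≈ 204, C* ≈ 21.3, P* ≈ 61.6

From dP/dt = 0: 0.017C* = 0.362, so C* = 21.3.
From dR/dt = 0: 0.974(1 - R*/497) = 0.027·21.3, giving R* = 497·(1 - 0.59) = 204.
From dC/dt = 0: 0.0132·204 - 0.518 = 0.0352P*, so P* = 2.17/0.0352 = 61.6.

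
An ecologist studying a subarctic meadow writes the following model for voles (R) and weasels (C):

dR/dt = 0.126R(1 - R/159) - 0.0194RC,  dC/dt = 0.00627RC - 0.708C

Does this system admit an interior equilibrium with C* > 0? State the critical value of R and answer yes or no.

Threshold R = 113; K > 113, so yes, the predator persists.

The predator equation gives dC/dt > 0 only when R > 0.708/0.00627 = 113.
Without the predator, R → K = 159. Since 159 > 113, the predator can invade and persist.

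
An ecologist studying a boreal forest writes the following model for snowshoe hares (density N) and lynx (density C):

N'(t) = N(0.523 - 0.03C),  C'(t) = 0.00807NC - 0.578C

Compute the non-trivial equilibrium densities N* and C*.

N* ≈ 71.6, C* ≈ 17.4

Set dC/dt = 0 with C > 0: 0.00807N - 0.578 = 0, so N* = 0.578/0.00807 = 71.6.
Set dN/dt = 0 with N > 0: 0.523 - 0.03C = 0, so C* = 0.523/0.03 = 17.4.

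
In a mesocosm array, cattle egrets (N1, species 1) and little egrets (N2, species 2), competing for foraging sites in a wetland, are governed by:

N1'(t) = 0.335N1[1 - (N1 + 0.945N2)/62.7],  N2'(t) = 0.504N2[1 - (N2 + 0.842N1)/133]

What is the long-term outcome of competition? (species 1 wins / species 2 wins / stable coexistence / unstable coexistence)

species 2 excludes species 1

Compare the nullcline intercepts: K1/α12 = 62.7/0.945 = 66.3 < K2 = 133; K2/α21 = 133/0.842 = 158 > K1 = 62.7.
Since the inequalities point opposite ways, species 2 can invade but species 1 cannot.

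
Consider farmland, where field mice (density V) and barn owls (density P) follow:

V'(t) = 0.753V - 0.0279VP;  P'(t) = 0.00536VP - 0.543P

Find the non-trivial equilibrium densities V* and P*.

V* ≈ 101, P* ≈ 27

Set dP/dt = 0 with P > 0: 0.00536V - 0.543 = 0, so V* = 0.543/0.00536 = 101.
Set dV/dt = 0 with V > 0: 0.753 - 0.0279P = 0, so P* = 0.753/0.0279 = 27.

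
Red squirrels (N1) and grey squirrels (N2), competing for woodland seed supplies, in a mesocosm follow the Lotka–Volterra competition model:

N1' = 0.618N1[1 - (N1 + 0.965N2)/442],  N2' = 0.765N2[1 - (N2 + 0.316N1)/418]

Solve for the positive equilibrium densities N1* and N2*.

Setting both brackets to zero gives the nullclines N1 + 0.965N2 = 442 and 0.316N1 + N2 = 418.
Substituting N2 = 418 - 0.316N1 into the first: N1(1 - 0.965·0.316) = 442 - 0.965·418.
So N1* = 38.6/0.695 = 55.6, and then N2* = 418 - 0.316·55.6 = 400.

N1* ≈ 55.6, N2* ≈ 400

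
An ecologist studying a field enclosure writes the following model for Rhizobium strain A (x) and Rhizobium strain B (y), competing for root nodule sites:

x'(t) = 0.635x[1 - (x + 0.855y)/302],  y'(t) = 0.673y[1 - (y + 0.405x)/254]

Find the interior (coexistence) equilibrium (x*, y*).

Setting both brackets to zero gives the nullclines x + 0.855y = 302 and 0.405x + y = 254.
Substituting y = 254 - 0.405x into the first: x(1 - 0.855·0.405) = 302 - 0.855·254.
So x* = 84.8/0.654 = 130, and then y* = 254 - 0.405·130 = 201.

x* ≈ 130, y* ≈ 201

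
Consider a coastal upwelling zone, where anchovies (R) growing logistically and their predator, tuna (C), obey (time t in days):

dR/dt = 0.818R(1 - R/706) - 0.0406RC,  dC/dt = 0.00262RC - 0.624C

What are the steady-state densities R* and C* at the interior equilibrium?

R* ≈ 238, C* ≈ 13.4

From dC/dt = 0 with C > 0: 0.00262R* = 0.624, so R* = 238.
Substitute into dR/dt = 0: 0.818(1 - 238/706) = 0.0406C*.
The bracket is 0.663, giving C* = 0.542/0.0406 = 13.4.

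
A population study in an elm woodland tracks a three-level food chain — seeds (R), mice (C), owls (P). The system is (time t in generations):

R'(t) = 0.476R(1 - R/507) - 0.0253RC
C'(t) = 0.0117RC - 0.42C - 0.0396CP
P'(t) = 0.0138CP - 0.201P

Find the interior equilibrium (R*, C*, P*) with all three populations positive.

From dP/dt = 0: 0.0138C* = 0.201, so C* = 14.6.
From dR/dt = 0: 0.476(1 - R*/507) = 0.0253·14.6, giving R* = 507·(1 - 0.774) = 115.
From dC/dt = 0: 0.0117·115 - 0.42 = 0.0396P*, so P* = 0.92/0.0396 = 23.2.

R* ≈ 115, C* ≈ 14.6, P* ≈ 23.2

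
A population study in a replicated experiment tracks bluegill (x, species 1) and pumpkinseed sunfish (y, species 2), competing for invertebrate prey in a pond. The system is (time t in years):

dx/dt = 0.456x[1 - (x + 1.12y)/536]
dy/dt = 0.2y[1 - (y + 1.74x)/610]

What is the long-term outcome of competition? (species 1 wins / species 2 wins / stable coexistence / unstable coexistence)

Compare the nullcline intercepts: K1/α12 = 536/1.12 = 479 < K2 = 610; K2/α21 = 610/1.74 = 351 < K1 = 536.
Since both are reversed, neither can invade when rare; the interior point is a saddle.

unstable coexistence (outcome depends on initial conditions)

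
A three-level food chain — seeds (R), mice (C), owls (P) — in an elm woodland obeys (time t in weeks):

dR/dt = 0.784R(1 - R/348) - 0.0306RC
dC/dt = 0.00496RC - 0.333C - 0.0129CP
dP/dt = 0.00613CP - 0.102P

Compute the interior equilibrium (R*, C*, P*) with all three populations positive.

R* ≈ 122, C* ≈ 16.6, P* ≈ 21.1

From dP/dt = 0: 0.00613C* = 0.102, so C* = 16.6.
From dR/dt = 0: 0.784(1 - R*/348) = 0.0306·16.6, giving R* = 348·(1 - 0.649) = 122.
From dC/dt = 0: 0.00496·122 - 0.333 = 0.0129P*, so P* = 0.272/0.0129 = 21.1.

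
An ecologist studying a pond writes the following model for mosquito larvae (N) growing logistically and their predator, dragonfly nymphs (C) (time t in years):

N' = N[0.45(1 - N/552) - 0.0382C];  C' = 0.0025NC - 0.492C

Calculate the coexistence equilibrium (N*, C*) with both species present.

N* ≈ 197, C* ≈ 7.58

From dC/dt = 0 with C > 0: 0.0025N* = 0.492, so N* = 197.
Substitute into dN/dt = 0: 0.45(1 - 197/552) = 0.0382C*.
The bracket is 0.643, giving C* = 0.29/0.0382 = 7.58.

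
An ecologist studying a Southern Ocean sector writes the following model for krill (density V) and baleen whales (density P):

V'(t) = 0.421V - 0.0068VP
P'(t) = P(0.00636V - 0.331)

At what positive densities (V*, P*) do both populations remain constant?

V* ≈ 52, P* ≈ 61.9

Set dP/dt = 0 with P > 0: 0.00636V - 0.331 = 0, so V* = 0.331/0.00636 = 52.
Set dV/dt = 0 with V > 0: 0.421 - 0.0068P = 0, so P* = 0.421/0.0068 = 61.9.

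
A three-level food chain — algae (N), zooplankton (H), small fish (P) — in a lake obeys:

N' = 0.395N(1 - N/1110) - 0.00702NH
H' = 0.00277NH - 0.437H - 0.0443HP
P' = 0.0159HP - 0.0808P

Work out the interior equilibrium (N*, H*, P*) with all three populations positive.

N* ≈ 1010, H* ≈ 5.08, P* ≈ 53.3

From dP/dt = 0: 0.0159H* = 0.0808, so H* = 5.08.
From dN/dt = 0: 0.395(1 - N*/1110) = 0.00702·5.08, giving N* = 1110·(1 - 0.0903) = 1010.
From dH/dt = 0: 0.00277·1010 - 0.437 = 0.0443P*, so P* = 2.36/0.0443 = 53.3.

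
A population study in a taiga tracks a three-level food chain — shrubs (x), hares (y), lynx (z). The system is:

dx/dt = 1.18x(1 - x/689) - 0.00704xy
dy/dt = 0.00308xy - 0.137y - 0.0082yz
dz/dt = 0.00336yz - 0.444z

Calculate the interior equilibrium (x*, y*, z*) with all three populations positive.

From dz/dt = 0: 0.00336y* = 0.444, so y* = 132.
From dx/dt = 0: 1.18(1 - x*/689) = 0.00704·132, giving x* = 689·(1 - 0.788) = 146.
From dy/dt = 0: 0.00308·146 - 0.137 = 0.0082z*, so z* = 0.312/0.0082 = 38.1.

x* ≈ 146, y* ≈ 132, z* ≈ 38.1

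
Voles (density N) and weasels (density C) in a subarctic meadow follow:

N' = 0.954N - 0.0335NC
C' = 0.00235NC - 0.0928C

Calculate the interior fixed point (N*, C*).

Set dC/dt = 0 with C > 0: 0.00235N - 0.0928 = 0, so N* = 0.0928/0.00235 = 39.5.
Set dN/dt = 0 with N > 0: 0.954 - 0.0335C = 0, so C* = 0.954/0.0335 = 28.5.

N* ≈ 39.5, C* ≈ 28.5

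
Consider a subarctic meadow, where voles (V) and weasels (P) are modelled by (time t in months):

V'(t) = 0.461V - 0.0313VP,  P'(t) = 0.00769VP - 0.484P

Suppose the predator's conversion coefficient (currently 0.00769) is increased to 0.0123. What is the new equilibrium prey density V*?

V* ≈ 39.3

At the interior fixed point, setting dP/dt = 0 with P > 0 fixes V* = (predator death rate)/(VP coefficient) — independent of the other coefficients.
With the change, V* = 0.484/0.0123 = 39.3; it falls from 62.9.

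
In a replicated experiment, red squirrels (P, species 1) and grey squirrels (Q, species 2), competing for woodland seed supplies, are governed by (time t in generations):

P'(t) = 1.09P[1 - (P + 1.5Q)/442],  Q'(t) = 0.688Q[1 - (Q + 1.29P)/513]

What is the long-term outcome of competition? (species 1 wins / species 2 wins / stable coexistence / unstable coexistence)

unstable coexistence (outcome depends on initial conditions)

Compare the nullcline intercepts: K1/α12 = 442/1.5 = 295 < K2 = 513; K2/α21 = 513/1.29 = 398 < K1 = 442.
Since both are reversed, neither can invade when rare; the interior point is a saddle.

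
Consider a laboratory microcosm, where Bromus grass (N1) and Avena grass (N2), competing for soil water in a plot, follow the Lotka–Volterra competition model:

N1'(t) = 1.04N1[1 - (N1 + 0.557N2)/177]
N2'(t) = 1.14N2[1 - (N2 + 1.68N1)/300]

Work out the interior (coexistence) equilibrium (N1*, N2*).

N1* ≈ 154, N2* ≈ 41.1

Setting both brackets to zero gives the nullclines N1 + 0.557N2 = 177 and 1.68N1 + N2 = 300.
Substituting N2 = 300 - 1.68N1 into the first: N1(1 - 0.557·1.68) = 177 - 0.557·300.
So N1* = 9.9/0.0642 = 154, and then N2* = 300 - 1.68·154 = 41.1.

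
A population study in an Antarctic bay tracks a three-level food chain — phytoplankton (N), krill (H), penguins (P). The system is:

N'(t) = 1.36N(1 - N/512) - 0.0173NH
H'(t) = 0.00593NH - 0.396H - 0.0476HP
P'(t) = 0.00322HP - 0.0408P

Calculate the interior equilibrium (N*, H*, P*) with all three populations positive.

N* ≈ 429, H* ≈ 12.7, P* ≈ 45.2

From dP/dt = 0: 0.00322H* = 0.0408, so H* = 12.7.
From dN/dt = 0: 1.36(1 - N*/512) = 0.0173·12.7, giving N* = 512·(1 - 0.161) = 429.
From dH/dt = 0: 0.00593·429 - 0.396 = 0.0476P*, so P* = 2.15/0.0476 = 45.2.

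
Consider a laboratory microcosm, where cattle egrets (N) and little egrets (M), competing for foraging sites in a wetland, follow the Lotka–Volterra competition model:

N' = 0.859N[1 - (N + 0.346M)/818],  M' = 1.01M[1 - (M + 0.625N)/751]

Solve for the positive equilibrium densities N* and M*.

Setting both brackets to zero gives the nullclines N + 0.346M = 818 and 0.625N + M = 751.
Substituting M = 751 - 0.625N into the first: N(1 - 0.346·0.625) = 818 - 0.346·751.
So N* = 558/0.784 = 712, and then M* = 751 - 0.625·712 = 306.

N* ≈ 712, M* ≈ 306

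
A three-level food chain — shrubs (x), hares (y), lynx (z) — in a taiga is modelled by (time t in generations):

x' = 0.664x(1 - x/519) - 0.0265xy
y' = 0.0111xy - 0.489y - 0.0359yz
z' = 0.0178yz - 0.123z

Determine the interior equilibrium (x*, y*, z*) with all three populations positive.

x* ≈ 376, y* ≈ 6.91, z* ≈ 103

From dz/dt = 0: 0.0178y* = 0.123, so y* = 6.91.
From dx/dt = 0: 0.664(1 - x*/519) = 0.0265·6.91, giving x* = 519·(1 - 0.276) = 376.
From dy/dt = 0: 0.0111·376 - 0.489 = 0.0359z*, so z* = 3.68/0.0359 = 103.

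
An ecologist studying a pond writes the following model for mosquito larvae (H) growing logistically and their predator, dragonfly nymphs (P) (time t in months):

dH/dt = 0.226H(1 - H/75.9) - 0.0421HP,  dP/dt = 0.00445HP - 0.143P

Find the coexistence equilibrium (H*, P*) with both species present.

From dP/dt = 0 with P > 0: 0.00445H* = 0.143, so H* = 32.1.
Substitute into dH/dt = 0: 0.226(1 - 32.1/75.9) = 0.0421P*.
The bracket is 0.577, giving P* = 0.13/0.0421 = 3.1.

H* ≈ 32.1, P* ≈ 3.1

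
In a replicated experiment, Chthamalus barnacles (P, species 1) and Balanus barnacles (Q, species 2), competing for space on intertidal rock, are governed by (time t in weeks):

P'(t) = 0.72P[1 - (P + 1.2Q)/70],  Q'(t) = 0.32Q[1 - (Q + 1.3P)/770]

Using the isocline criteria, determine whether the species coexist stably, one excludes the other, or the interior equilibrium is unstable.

Compare the nullcline intercepts: K1/α12 = 70/1.2 = 58.3 < K2 = 770; K2/α21 = 770/1.3 = 592 > K1 = 70.
Since the inequalities point opposite ways, species 2 can invade but species 1 cannot.

species 2 excludes species 1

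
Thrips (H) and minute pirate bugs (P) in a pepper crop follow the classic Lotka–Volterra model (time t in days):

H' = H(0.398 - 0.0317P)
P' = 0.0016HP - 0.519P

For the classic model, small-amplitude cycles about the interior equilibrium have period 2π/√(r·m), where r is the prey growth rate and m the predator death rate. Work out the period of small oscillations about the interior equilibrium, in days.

Here r = 0.398 and m = 0.519, so r·m = 0.207.
ω = √0.207 = 0.454 per day, hence T = 2π/ω ≈ 13.8 days.

T ≈ 13.8 days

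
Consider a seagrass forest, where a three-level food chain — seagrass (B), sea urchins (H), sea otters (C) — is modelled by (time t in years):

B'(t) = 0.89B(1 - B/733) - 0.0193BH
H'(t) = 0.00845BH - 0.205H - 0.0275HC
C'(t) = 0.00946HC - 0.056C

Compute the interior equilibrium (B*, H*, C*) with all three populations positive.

B* ≈ 639, H* ≈ 5.92, C* ≈ 189

From dC/dt = 0: 0.00946H* = 0.056, so H* = 5.92.
From dB/dt = 0: 0.89(1 - B*/733) = 0.0193·5.92, giving B* = 733·(1 - 0.128) = 639.
From dH/dt = 0: 0.00845·639 - 0.205 = 0.0275C*, so C* = 5.19/0.0275 = 189.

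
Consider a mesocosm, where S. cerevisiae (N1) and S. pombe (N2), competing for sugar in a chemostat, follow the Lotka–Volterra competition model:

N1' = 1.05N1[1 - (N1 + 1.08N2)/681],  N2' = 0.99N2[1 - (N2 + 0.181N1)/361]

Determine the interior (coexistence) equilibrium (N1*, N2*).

Setting both brackets to zero gives the nullclines N1 + 1.08N2 = 681 and 0.181N1 + N2 = 361.
Substituting N2 = 361 - 0.181N1 into the first: N1(1 - 1.08·0.181) = 681 - 1.08·361.
So N1* = 291/0.805 = 362, and then N2* = 361 - 0.181·362 = 296.

N1* ≈ 362, N2* ≈ 296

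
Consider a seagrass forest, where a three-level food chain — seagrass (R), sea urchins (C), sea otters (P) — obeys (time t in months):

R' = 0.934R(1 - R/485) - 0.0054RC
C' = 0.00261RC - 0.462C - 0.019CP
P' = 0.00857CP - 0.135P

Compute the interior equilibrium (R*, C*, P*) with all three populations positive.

From dP/dt = 0: 0.00857C* = 0.135, so C* = 15.8.
From dR/dt = 0: 0.934(1 - R*/485) = 0.0054·15.8, giving R* = 485·(1 - 0.0911) = 441.
From dC/dt = 0: 0.00261·441 - 0.462 = 0.019P*, so P* = 0.689/0.019 = 36.2.

R* ≈ 441, C* ≈ 15.8, P* ≈ 36.2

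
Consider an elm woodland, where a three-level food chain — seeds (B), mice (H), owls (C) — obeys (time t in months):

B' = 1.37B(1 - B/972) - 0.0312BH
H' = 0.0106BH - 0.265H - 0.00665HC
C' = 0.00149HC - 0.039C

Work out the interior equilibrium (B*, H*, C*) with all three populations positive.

B* ≈ 393, H* ≈ 26.2, C* ≈ 586

From dC/dt = 0: 0.00149H* = 0.039, so H* = 26.2.
From dB/dt = 0: 1.37(1 - B*/972) = 0.0312·26.2, giving B* = 972·(1 - 0.596) = 393.
From dH/dt = 0: 0.0106·393 - 0.265 = 0.00665C*, so C* = 3.9/0.00665 = 586.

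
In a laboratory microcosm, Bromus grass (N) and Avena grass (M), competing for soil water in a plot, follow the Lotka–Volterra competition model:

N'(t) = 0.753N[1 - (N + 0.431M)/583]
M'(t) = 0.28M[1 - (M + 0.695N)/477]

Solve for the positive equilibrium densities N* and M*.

N* ≈ 539, M* ≈ 103

Setting both brackets to zero gives the nullclines N + 0.431M = 583 and 0.695N + M = 477.
Substituting M = 477 - 0.695N into the first: N(1 - 0.431·0.695) = 583 - 0.431·477.
So N* = 377/0.7 = 539, and then M* = 477 - 0.695·539 = 103.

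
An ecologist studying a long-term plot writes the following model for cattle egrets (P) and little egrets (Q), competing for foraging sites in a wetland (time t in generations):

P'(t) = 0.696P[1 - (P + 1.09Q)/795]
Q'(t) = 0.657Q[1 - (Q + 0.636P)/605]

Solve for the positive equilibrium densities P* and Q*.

P* ≈ 442, Q* ≈ 324

Setting both brackets to zero gives the nullclines P + 1.09Q = 795 and 0.636P + Q = 605.
Substituting Q = 605 - 0.636P into the first: P(1 - 1.09·0.636) = 795 - 1.09·605.
So P* = 136/0.307 = 442, and then Q* = 605 - 0.636·442 = 324.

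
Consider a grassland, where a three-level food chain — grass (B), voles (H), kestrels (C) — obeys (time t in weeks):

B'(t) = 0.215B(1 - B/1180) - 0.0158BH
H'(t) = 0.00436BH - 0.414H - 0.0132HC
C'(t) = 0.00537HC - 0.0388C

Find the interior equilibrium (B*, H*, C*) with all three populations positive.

B* ≈ 553, H* ≈ 7.23, C* ≈ 151

From dC/dt = 0: 0.00537H* = 0.0388, so H* = 7.23.
From dB/dt = 0: 0.215(1 - B*/1180) = 0.0158·7.23, giving B* = 1180·(1 - 0.531) = 553.
From dH/dt = 0: 0.00436·553 - 0.414 = 0.0132C*, so C* = 2/0.0132 = 151.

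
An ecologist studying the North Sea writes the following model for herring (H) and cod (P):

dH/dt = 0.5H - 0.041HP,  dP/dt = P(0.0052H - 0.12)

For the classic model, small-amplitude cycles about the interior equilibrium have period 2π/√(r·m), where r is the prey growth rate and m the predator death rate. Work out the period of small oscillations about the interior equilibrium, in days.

T ≈ 25.7 days

Here r = 0.5 and m = 0.12, so r·m = 0.06.
ω = √0.06 = 0.245 per day, hence T = 2π/ω ≈ 25.7 days.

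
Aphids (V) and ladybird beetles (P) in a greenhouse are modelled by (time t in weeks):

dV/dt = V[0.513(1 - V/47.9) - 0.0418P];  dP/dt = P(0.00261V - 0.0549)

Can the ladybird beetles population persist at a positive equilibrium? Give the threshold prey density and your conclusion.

The predator equation gives dP/dt > 0 only when V > 0.0549/0.00261 = 21.
Without the predator, V → K = 47.9. Since 47.9 > 21, the predator can invade and persist.

Threshold V = 21; K > 21, so yes, the predator persists.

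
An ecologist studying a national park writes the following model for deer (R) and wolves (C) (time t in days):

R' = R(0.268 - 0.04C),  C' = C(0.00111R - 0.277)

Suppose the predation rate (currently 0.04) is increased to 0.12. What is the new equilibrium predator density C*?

C* ≈ 2.23

At the interior fixed point, setting dR/dt = 0 with R > 0 fixes C* = (prey growth rate)/(RC coefficient) — independent of the other coefficients.
With the change, C* = 0.268/0.12 = 2.23; it falls from 6.7.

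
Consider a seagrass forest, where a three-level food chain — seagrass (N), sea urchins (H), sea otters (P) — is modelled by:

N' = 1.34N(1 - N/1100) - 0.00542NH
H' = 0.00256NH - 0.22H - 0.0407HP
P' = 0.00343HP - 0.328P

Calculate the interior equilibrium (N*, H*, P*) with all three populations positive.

From dP/dt = 0: 0.00343H* = 0.328, so H* = 95.6.
From dN/dt = 0: 1.34(1 - N*/1100) = 0.00542·95.6, giving N* = 1100·(1 - 0.387) = 675.
From dH/dt = 0: 0.00256·675 - 0.22 = 0.0407P*, so P* = 1.51/0.0407 = 37.

N* ≈ 675, H* ≈ 95.6, P* ≈ 37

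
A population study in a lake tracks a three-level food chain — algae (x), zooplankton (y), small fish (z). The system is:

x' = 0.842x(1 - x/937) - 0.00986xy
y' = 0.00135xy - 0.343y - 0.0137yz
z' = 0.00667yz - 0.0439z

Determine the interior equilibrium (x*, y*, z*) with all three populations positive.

x* ≈ 865, y* ≈ 6.58, z* ≈ 60.2

From dz/dt = 0: 0.00667y* = 0.0439, so y* = 6.58.
From dx/dt = 0: 0.842(1 - x*/937) = 0.00986·6.58, giving x* = 937·(1 - 0.0771) = 865.
From dy/dt = 0: 0.00135·865 - 0.343 = 0.0137z*, so z* = 0.824/0.0137 = 60.2.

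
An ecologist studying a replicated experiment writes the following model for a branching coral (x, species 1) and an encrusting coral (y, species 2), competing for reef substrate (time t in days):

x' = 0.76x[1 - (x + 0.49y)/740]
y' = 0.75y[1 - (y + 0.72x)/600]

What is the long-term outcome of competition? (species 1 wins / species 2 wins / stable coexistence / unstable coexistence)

Compare the nullcline intercepts: K1/α12 = 740/0.49 = 1510 > K2 = 600; K2/α21 = 600/0.72 = 833 > K1 = 740.
Since both inequalities hold, each species can invade when rare, so the interior equilibrium is stable.

stable coexistence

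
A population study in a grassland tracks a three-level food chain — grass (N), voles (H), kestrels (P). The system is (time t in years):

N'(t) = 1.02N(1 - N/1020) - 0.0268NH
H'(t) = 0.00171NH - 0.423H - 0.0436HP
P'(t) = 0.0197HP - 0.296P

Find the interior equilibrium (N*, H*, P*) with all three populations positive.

N* ≈ 617, H* ≈ 15, P* ≈ 14.5

From dP/dt = 0: 0.0197H* = 0.296, so H* = 15.
From dN/dt = 0: 1.02(1 - N*/1020) = 0.0268·15, giving N* = 1020·(1 - 0.395) = 617.
From dH/dt = 0: 0.00171·617 - 0.423 = 0.0436P*, so P* = 0.633/0.0436 = 14.5.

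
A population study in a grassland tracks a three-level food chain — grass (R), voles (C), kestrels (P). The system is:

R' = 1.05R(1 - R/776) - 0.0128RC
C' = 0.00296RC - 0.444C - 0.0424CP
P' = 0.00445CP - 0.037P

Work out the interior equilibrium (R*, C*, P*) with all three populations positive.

From dP/dt = 0: 0.00445C* = 0.037, so C* = 8.31.
From dR/dt = 0: 1.05(1 - R*/776) = 0.0128·8.31, giving R* = 776·(1 - 0.101) = 697.
From dC/dt = 0: 0.00296·697 - 0.444 = 0.0424P*, so P* = 1.62/0.0424 = 38.2.

R* ≈ 697, C* ≈ 8.31, P* ≈ 38.2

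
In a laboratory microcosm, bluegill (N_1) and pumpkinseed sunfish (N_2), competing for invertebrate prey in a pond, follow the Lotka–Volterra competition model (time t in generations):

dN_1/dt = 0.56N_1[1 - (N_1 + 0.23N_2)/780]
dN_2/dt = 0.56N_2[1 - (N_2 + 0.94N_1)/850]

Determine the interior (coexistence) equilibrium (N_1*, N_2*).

N_1* ≈ 746, N_2* ≈ 149

Setting both brackets to zero gives the nullclines N_1 + 0.23N_2 = 780 and 0.94N_1 + N_2 = 850.
Substituting N_2 = 850 - 0.94N_1 into the first: N_1(1 - 0.23·0.94) = 780 - 0.23·850.
So N_1* = 584/0.784 = 746, and then N_2* = 850 - 0.94·746 = 149.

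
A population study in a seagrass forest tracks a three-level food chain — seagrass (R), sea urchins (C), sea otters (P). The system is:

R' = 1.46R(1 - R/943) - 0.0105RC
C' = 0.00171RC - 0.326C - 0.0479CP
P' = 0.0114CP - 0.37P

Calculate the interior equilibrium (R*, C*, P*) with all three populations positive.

R* ≈ 723, C* ≈ 32.5, P* ≈ 19

From dP/dt = 0: 0.0114C* = 0.37, so C* = 32.5.
From dR/dt = 0: 1.46(1 - R*/943) = 0.0105·32.5, giving R* = 943·(1 - 0.233) = 723.
From dC/dt = 0: 0.00171·723 - 0.326 = 0.0479P*, so P* = 0.91/0.0479 = 19.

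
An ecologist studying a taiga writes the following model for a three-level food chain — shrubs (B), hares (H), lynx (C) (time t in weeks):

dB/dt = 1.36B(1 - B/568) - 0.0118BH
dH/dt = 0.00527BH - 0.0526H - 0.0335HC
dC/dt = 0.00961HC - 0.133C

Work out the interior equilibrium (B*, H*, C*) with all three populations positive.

B* ≈ 500, H* ≈ 13.8, C* ≈ 77.1

From dC/dt = 0: 0.00961H* = 0.133, so H* = 13.8.
From dB/dt = 0: 1.36(1 - B*/568) = 0.0118·13.8, giving B* = 568·(1 - 0.12) = 500.
From dH/dt = 0: 0.00527·500 - 0.0526 = 0.0335C*, so C* = 2.58/0.0335 = 77.1.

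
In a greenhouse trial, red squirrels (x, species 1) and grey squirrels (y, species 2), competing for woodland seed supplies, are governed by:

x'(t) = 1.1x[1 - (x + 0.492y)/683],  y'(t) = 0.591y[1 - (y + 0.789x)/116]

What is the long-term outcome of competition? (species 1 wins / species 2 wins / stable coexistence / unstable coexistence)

Compare the nullcline intercepts: K1/α12 = 683/0.492 = 1390 > K2 = 116; K2/α21 = 116/0.789 = 147 < K1 = 683.
Since the inequalities point opposite ways, species 1 can invade but species 2 cannot.

species 1 excludes species 2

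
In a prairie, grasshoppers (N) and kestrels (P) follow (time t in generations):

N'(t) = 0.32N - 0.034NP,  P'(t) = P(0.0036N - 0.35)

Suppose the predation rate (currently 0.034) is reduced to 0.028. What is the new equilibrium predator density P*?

At the interior fixed point, setting dN/dt = 0 with N > 0 fixes P* = (prey growth rate)/(NP coefficient) — independent of the other coefficients.
With the change, P* = 0.32/0.028 = 11.4; it rises from 9.41.

P* ≈ 11.4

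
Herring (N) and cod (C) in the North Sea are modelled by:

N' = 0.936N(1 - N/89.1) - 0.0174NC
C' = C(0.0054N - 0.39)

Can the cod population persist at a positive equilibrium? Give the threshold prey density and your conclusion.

Threshold N = 72.2; K > 72.2, so yes, the predator persists.

The predator equation gives dC/dt > 0 only when N > 0.39/0.0054 = 72.2.
Without the predator, N → K = 89.1. Since 89.1 > 72.2, the predator can invade and persist.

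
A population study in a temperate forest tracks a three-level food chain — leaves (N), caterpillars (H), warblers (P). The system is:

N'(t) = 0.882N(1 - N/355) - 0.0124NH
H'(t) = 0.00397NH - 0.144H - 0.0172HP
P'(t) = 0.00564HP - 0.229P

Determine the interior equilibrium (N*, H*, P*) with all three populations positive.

From dP/dt = 0: 0.00564H* = 0.229, so H* = 40.6.
From dN/dt = 0: 0.882(1 - N*/355) = 0.0124·40.6, giving N* = 355·(1 - 0.571) = 152.
From dH/dt = 0: 0.00397·152 - 0.144 = 0.0172P*, so P* = 0.461/0.0172 = 26.8.

N* ≈ 152, H* ≈ 40.6, P* ≈ 26.8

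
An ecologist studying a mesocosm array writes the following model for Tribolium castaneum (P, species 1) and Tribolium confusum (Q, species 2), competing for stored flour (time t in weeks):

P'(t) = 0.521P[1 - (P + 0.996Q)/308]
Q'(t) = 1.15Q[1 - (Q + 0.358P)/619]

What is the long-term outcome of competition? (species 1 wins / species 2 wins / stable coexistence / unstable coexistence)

Compare the nullcline intercepts: K1/α12 = 308/0.996 = 309 < K2 = 619; K2/α21 = 619/0.358 = 1730 > K1 = 308.
Since the inequalities point opposite ways, species 2 can invade but species 1 cannot.

species 2 excludes species 1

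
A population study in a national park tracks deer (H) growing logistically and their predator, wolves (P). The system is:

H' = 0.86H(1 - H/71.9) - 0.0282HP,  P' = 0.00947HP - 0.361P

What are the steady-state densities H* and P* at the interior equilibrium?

From dP/dt = 0 with P > 0: 0.00947H* = 0.361, so H* = 38.1.
Substitute into dH/dt = 0: 0.86(1 - 38.1/71.9) = 0.0282P*.
The bracket is 0.47, giving P* = 0.404/0.0282 = 14.3.

H* ≈ 38.1, P* ≈ 14.3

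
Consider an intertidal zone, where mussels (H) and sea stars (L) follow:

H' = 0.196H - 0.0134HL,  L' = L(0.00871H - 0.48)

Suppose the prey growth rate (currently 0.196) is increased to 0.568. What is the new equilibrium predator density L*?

L* ≈ 42.4

At the interior fixed point, setting dH/dt = 0 with H > 0 fixes L* = (prey growth rate)/(HL coefficient) — independent of the other coefficients.
With the change, L* = 0.568/0.0134 = 42.4; it rises from 14.6.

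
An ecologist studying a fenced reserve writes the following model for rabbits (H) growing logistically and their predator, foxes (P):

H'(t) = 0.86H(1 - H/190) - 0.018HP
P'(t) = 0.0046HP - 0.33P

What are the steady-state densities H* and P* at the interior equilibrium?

H* ≈ 71.7, P* ≈ 29.7

From dP/dt = 0 with P > 0: 0.0046H* = 0.33, so H* = 71.7.
Substitute into dH/dt = 0: 0.86(1 - 71.7/190) = 0.018P*.
The bracket is 0.622, giving P* = 0.535/0.018 = 29.7.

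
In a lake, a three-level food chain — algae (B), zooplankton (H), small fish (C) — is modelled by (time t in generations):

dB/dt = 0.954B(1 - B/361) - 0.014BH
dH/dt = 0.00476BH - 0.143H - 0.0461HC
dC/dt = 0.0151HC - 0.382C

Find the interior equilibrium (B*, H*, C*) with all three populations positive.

From dC/dt = 0: 0.0151H* = 0.382, so H* = 25.3.
From dB/dt = 0: 0.954(1 - B*/361) = 0.014·25.3, giving B* = 361·(1 - 0.371) = 227.
From dH/dt = 0: 0.00476·227 - 0.143 = 0.0461C*, so C* = 0.937/0.0461 = 20.3.

B* ≈ 227, H* ≈ 25.3, C* ≈ 20.3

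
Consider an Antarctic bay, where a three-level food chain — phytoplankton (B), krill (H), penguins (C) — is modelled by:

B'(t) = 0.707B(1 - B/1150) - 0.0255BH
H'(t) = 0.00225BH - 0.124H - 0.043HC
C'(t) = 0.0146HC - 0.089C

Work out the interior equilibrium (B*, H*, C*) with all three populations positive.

B* ≈ 897, H* ≈ 6.1, C* ≈ 44.1

From dC/dt = 0: 0.0146H* = 0.089, so H* = 6.1.
From dB/dt = 0: 0.707(1 - B*/1150) = 0.0255·6.1, giving B* = 1150·(1 - 0.22) = 897.
From dH/dt = 0: 0.00225·897 - 0.124 = 0.043C*, so C* = 1.89/0.043 = 44.1.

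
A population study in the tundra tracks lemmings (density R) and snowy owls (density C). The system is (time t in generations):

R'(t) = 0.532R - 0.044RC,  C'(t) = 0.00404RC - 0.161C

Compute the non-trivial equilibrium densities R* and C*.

Set dC/dt = 0 with C > 0: 0.00404R - 0.161 = 0, so R* = 0.161/0.00404 = 39.9.
Set dR/dt = 0 with R > 0: 0.532 - 0.044C = 0, so C* = 0.532/0.044 = 12.1.

R* ≈ 39.9, C* ≈ 12.1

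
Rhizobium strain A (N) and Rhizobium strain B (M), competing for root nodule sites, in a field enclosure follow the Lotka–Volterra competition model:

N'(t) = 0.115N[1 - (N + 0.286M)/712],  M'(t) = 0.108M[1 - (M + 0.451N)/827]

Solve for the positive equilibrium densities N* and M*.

N* ≈ 546, M* ≈ 581

Setting both brackets to zero gives the nullclines N + 0.286M = 712 and 0.451N + M = 827.
Substituting M = 827 - 0.451N into the first: N(1 - 0.286·0.451) = 712 - 0.286·827.
So N* = 475/0.871 = 546, and then M* = 827 - 0.451·546 = 581.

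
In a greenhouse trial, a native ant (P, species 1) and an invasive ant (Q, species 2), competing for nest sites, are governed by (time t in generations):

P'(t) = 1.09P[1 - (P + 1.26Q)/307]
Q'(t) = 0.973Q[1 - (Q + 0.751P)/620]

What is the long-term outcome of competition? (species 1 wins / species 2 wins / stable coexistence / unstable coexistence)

species 2 excludes species 1

Compare the nullcline intercepts: K1/α12 = 307/1.26 = 244 < K2 = 620; K2/α21 = 620/0.751 = 826 > K1 = 307.
Since the inequalities point opposite ways, species 2 can invade but species 1 cannot.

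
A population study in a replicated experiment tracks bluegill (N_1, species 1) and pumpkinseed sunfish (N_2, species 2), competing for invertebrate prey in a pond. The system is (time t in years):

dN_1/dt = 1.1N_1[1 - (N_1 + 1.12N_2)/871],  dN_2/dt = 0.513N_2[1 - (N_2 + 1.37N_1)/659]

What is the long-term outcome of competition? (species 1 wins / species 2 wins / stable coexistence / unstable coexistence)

species 1 excludes species 2

Compare the nullcline intercepts: K1/α12 = 871/1.12 = 778 > K2 = 659; K2/α21 = 659/1.37 = 481 < K1 = 871.
Since the inequalities point opposite ways, species 1 can invade but species 2 cannot.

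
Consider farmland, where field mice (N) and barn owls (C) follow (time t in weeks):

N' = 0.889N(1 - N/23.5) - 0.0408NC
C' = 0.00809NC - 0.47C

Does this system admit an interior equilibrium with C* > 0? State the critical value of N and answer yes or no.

Threshold N = 58.1; K < 58.1, so no, the predator goes extinct.

The predator equation gives dC/dt > 0 only when N > 0.47/0.00809 = 58.1.
Without the predator, N → K = 23.5. Since 23.5 < 58.1, the predator cannot invade.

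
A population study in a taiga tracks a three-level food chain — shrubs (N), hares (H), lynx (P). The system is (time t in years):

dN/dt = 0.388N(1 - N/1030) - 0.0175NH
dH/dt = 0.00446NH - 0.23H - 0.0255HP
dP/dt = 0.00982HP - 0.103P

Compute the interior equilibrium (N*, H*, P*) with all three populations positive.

From dP/dt = 0: 0.00982H* = 0.103, so H* = 10.5.
From dN/dt = 0: 0.388(1 - N*/1030) = 0.0175·10.5, giving N* = 1030·(1 - 0.473) = 543.
From dH/dt = 0: 0.00446·543 - 0.23 = 0.0255P*, so P* = 2.19/0.0255 = 85.9.

N* ≈ 543, H* ≈ 10.5, P* ≈ 85.9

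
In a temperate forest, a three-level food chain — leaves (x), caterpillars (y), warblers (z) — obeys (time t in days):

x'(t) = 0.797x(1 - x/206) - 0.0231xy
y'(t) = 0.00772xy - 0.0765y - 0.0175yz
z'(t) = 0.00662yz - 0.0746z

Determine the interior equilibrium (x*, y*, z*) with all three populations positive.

x* ≈ 139, y* ≈ 11.3, z* ≈ 56.8

From dz/dt = 0: 0.00662y* = 0.0746, so y* = 11.3.
From dx/dt = 0: 0.797(1 - x*/206) = 0.0231·11.3, giving x* = 206·(1 - 0.327) = 139.
From dy/dt = 0: 0.00772·139 - 0.0765 = 0.0175z*, so z* = 0.994/0.0175 = 56.8.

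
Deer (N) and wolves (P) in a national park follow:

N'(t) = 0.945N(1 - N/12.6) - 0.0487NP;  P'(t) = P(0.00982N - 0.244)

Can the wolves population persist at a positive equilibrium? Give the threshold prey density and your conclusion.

The predator equation gives dP/dt > 0 only when N > 0.244/0.00982 = 24.8.
Without the predator, N → K = 12.6. Since 12.6 < 24.8, the predator cannot invade.

Threshold N = 24.8; K < 24.8, so no, the predator goes extinct.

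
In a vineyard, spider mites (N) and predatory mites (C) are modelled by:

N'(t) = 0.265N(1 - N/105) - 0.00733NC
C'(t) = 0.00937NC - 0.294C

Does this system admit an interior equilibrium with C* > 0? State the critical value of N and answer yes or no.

The predator equation gives dC/dt > 0 only when N > 0.294/0.00937 = 31.4.
Without the predator, N → K = 105. Since 105 > 31.4, the predator can invade and persist.

Threshold N = 31.4; K > 31.4, so yes, the predator persists.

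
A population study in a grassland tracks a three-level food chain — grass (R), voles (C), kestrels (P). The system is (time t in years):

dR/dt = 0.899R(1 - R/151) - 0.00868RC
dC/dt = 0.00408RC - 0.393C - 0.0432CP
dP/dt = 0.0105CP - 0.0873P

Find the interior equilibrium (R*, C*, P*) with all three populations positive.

From dP/dt = 0: 0.0105C* = 0.0873, so C* = 8.31.
From dR/dt = 0: 0.899(1 - R*/151) = 0.00868·8.31, giving R* = 151·(1 - 0.0803) = 139.
From dC/dt = 0: 0.00408·139 - 0.393 = 0.0432P*, so P* = 0.174/0.0432 = 4.02.

R* ≈ 139, C* ≈ 8.31, P* ≈ 4.02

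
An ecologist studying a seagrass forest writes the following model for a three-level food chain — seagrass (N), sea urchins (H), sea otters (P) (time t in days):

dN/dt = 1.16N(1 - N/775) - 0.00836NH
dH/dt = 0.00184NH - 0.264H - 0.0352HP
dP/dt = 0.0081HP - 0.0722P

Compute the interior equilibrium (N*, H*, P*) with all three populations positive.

N* ≈ 725, H* ≈ 8.91, P* ≈ 30.4

From dP/dt = 0: 0.0081H* = 0.0722, so H* = 8.91.
From dN/dt = 0: 1.16(1 - N*/775) = 0.00836·8.91, giving N* = 775·(1 - 0.0642) = 725.
From dH/dt = 0: 0.00184·725 - 0.264 = 0.0352P*, so P* = 1.07/0.0352 = 30.4.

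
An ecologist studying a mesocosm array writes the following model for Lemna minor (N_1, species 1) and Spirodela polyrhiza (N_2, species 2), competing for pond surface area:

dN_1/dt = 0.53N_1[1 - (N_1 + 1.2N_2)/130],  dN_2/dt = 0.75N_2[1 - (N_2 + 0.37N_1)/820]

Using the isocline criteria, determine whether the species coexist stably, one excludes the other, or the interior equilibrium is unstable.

Compare the nullcline intercepts: K1/α12 = 130/1.2 = 108 < K2 = 820; K2/α21 = 820/0.37 = 2220 > K1 = 130.
Since the inequalities point opposite ways, species 2 can invade but species 1 cannot.

species 2 excludes species 1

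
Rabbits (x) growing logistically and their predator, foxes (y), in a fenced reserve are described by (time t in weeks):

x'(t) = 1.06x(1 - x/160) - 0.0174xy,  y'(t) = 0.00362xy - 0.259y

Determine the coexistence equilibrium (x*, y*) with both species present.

From dy/dt = 0 with y > 0: 0.00362x* = 0.259, so x* = 71.5.
Substitute into dx/dt = 0: 1.06(1 - 71.5/160) = 0.0174y*.
The bracket is 0.553, giving y* = 0.586/0.0174 = 33.7.

x* ≈ 71.5, y* ≈ 33.7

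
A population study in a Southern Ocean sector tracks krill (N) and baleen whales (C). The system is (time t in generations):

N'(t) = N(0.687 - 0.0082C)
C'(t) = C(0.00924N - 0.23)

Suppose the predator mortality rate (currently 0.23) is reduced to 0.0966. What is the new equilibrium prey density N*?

At the interior fixed point, setting dC/dt = 0 with C > 0 fixes N* = (predator death rate)/(NC coefficient) — independent of the other coefficients.
With the change, N* = 0.0966/0.00924 = 10.5; it falls from 24.9.

N* ≈ 10.5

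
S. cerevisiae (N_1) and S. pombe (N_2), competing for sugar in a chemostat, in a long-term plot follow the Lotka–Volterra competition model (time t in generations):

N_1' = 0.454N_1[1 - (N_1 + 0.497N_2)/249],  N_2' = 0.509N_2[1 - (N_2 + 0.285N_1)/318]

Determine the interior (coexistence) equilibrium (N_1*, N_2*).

Setting both brackets to zero gives the nullclines N_1 + 0.497N_2 = 249 and 0.285N_1 + N_2 = 318.
Substituting N_2 = 318 - 0.285N_1 into the first: N_1(1 - 0.497·0.285) = 249 - 0.497·318.
So N_1* = 91/0.858 = 106, and then N_2* = 318 - 0.285·106 = 288.

N_1* ≈ 106, N_2* ≈ 288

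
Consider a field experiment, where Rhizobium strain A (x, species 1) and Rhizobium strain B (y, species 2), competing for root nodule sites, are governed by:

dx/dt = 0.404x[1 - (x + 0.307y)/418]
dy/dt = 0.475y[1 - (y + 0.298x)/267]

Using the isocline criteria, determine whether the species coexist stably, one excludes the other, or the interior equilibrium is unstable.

stable coexistence

Compare the nullcline intercepts: K1/α12 = 418/0.307 = 1360 > K2 = 267; K2/α21 = 267/0.298 = 896 > K1 = 418.
Since both inequalities hold, each species can invade when rare, so the interior equilibrium is stable.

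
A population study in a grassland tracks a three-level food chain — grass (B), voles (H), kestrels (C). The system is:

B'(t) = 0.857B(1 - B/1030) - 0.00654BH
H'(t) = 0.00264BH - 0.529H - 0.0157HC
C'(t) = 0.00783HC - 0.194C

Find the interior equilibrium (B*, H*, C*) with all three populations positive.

B* ≈ 835, H* ≈ 24.8, C* ≈ 107

From dC/dt = 0: 0.00783H* = 0.194, so H* = 24.8.
From dB/dt = 0: 0.857(1 - B*/1030) = 0.00654·24.8, giving B* = 1030·(1 - 0.189) = 835.
From dH/dt = 0: 0.00264·835 - 0.529 = 0.0157C*, so C* = 1.68/0.0157 = 107.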